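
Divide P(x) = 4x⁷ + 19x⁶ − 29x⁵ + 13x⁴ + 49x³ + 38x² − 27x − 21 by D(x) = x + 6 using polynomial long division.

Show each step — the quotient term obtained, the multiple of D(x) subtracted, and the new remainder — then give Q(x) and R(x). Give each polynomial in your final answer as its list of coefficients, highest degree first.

Q = [4, -5, 1, 7, 7, -4, -3]; R = [-3]

Step 1: lead(4x⁷ + 19x⁶ − 29x⁵ + 13x⁴ + 49x³ + 38x² − 27x − 21) ÷ lead(D) = 4x⁷ ÷ x = 4x⁶. Subtract (4x⁶)·D = 4x⁷ + 24x⁶. Remainder: −5x⁶ − 29x⁵ + 13x⁴ + 49x³ + 38x² − 27x − 21.
Step 2: lead(−5x⁶ − 29x⁵ + 13x⁴ + 49x³ + 38x² − 27x − 21) ÷ lead(D) = −5x⁶ ÷ x = −5x⁵. Subtract (−5x⁵)·D = −5x⁶ − 30x⁵. Remainder: x⁵ + 13x⁴ + 49x³ + 38x² − 27x − 21.
Step 3: lead(x⁵ + 13x⁴ + 49x³ + 38x² − 27x − 21) ÷ lead(D) = x⁵ ÷ x = x⁴. Subtract (x⁴)·D = x⁵ + 6x⁴. Remainder: 7x⁴ + 49x³ + 38x² − 27x − 21.
Step 4: lead(7x⁴ + 49x³ + 38x² − 27x − 21) ÷ lead(D) = 7x⁴ ÷ x = 7x³. Subtract (7x³)·D = 7x⁴ + 42x³. Remainder: 7x³ + 38x² − 27x − 21.
Step 5: lead(7x³ + 38x² − 27x − 21) ÷ lead(D) = 7x³ ÷ x = 7x². Subtract (7x²)·D = 7x³ + 42x². Remainder: −4x² − 27x − 21.
Step 6: lead(−4x² − 27x − 21) ÷ lead(D) = −4x² ÷ x = −4x. Subtract (−4x)·D = −4x² − 24x. Remainder: −3x − 21.
Step 7: lead(−3x − 21) ÷ lead(D) = −3x ÷ x = −3. Subtract (−3)·D = −3x − 18. Remainder: −3.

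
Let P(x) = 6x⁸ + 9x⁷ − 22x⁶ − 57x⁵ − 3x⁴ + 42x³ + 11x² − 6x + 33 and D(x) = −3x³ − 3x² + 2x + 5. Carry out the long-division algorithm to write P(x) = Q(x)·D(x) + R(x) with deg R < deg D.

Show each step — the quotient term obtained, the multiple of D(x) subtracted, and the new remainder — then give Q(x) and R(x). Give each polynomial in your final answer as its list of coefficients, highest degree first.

Step 1: lead(6x⁸ + 9x⁷ − 22x⁶ − 57x⁵ − 3x⁴ + 42x³ + 11x² − 6x + 33) ÷ lead(D) = 6x⁸ ÷ −3x³ = −2x⁵. Subtract (−2x⁵)·D = 6x⁸ + 6x⁷ − 4x⁶ − 10x⁵. Remainder: 3x⁷ − 18x⁶ − 47x⁵ − 3x⁴ + 42x³ + 11x² − 6x + 33.
Step 2: lead(3x⁷ − 18x⁶ − 47x⁵ − 3x⁴ + 42x³ + 11x² − 6x + 33) ÷ lead(D) = 3x⁷ ÷ −3x³ = −x⁴. Subtract (−x⁴)·D = 3x⁷ + 3x⁶ − 2x⁵ − 5x⁴. Remainder: −21x⁶ − 45x⁵ + 2x⁴ + 42x³ + 11x² − 6x + 33.
Step 3: lead(−21x⁶ − 45x⁵ + 2x⁴ + 42x³ + 11x² − 6x + 33) ÷ lead(D) = −21x⁶ ÷ −3x³ = 7x³. Subtract (7x³)·D = −21x⁶ − 21x⁵ + 14x⁴ + 35x³. Remainder: −24x⁵ − 12x⁴ + 7x³ + 11x² − 6x + 33.
Step 4: lead(−24x⁵ − 12x⁴ + 7x³ + 11x² − 6x + 33) ÷ lead(D) = −24x⁵ ÷ −3x³ = 8x². Subtract (8x²)·D = −24x⁵ − 24x⁴ + 16x³ + 40x². Remainder: 12x⁴ − 9x³ − 29x² − 6x + 33.
Step 5: lead(12x⁴ − 9x³ − 29x² − 6x + 33) ÷ lead(D) = 12x⁴ ÷ −3x³ = −4x. Subtract (−4x)·D = 12x⁴ + 12x³ − 8x² − 20x. Remainder: −21x³ − 21x² + 14x + 33.
Step 6: lead(−21x³ − 21x² + 14x + 33) ÷ lead(D) = −21x³ ÷ −3x³ = 7. Subtract (7)·D = −21x³ − 21x² + 14x + 35. Remainder: −2.

Q = [-2, -1, 7, 8, -4, 7]; R = [-2]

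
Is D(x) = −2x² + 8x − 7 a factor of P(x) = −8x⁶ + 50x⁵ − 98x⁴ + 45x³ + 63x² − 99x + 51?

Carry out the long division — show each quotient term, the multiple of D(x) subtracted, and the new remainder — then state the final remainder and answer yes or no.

R(x) = −5, so D(x) is not a factor of P(x). no

Step 1: lead(−8x⁶ + 50x⁵ − 98x⁴ + 45x³ + 63x² − 99x + 51) ÷ lead(D) = −8x⁶ ÷ −2x² = 4x⁴. Subtract (4x⁴)·D = −8x⁶ + 32x⁵ − 28x⁴. Remainder: 18x⁵ − 70x⁴ + 45x³ + 63x² − 99x + 51.
Step 2: lead(18x⁵ − 70x⁴ + 45x³ + 63x² − 99x + 51) ÷ lead(D) = 18x⁵ ÷ −2x² = −9x³. Subtract (−9x³)·D = 18x⁵ − 72x⁴ + 63x³. Remainder: 2x⁴ − 18x³ + 63x² − 99x + 51.
Step 3: lead(2x⁴ − 18x³ + 63x² − 99x + 51) ÷ lead(D) = 2x⁴ ÷ −2x² = −x². Subtract (−x²)·D = 2x⁴ − 8x³ + 7x². Remainder: −10x³ + 56x² − 99x + 51.
Step 4: lead(−10x³ + 56x² − 99x + 51) ÷ lead(D) = −10x³ ÷ −2x² = 5x. Subtract (5x)·D = −10x³ + 40x² − 35x. Remainder: 16x² − 64x + 51.
Step 5: lead(16x² − 64x + 51) ÷ lead(D) = 16x² ÷ −2x² = −8. Subtract (−8)·D = 16x² − 64x + 56. Remainder: −5.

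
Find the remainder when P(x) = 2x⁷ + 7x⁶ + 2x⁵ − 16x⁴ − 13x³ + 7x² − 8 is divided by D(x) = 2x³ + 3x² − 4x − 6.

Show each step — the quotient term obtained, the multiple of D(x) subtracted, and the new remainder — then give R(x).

Step 1: lead(2x⁷ + 7x⁶ + 2x⁵ − 16x⁴ − 13x³ + 7x² − 8) ÷ lead(D) = 2x⁷ ÷ 2x³ = x⁴. Subtract (x⁴)·D = 2x⁷ + 3x⁶ − 4x⁵ − 6x⁴. Remainder: 4x⁶ + 6x⁵ − 10x⁴ − 13x³ + 7x² − 8.
Step 2: lead(4x⁶ + 6x⁵ − 10x⁴ − 13x³ + 7x² − 8) ÷ lead(D) = 4x⁶ ÷ 2x³ = 2x³. Subtract (2x³)·D = 4x⁶ + 6x⁵ − 8x⁴ − 12x³. Remainder: −2x⁴ − x³ + 7x² − 8.
Step 3: lead(−2x⁴ − x³ + 7x² − 8) ÷ lead(D) = −2x⁴ ÷ 2x³ = −x. Subtract (−x)·D = −2x⁴ − 3x³ + 4x² + 6x. Remainder: 2x³ + 3x² − 6x − 8.
Step 4: lead(2x³ + 3x² − 6x − 8) ÷ lead(D) = 2x³ ÷ 2x³ = 1. Subtract (1)·D = 2x³ + 3x² − 4x − 6. Remainder: −2x − 2.

R(x) = −2x − 2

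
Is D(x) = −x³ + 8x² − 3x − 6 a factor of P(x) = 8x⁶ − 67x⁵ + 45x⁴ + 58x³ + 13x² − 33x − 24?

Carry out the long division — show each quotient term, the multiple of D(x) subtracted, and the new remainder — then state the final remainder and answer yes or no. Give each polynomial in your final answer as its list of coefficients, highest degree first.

R = [6], so D(x) is not a factor of P(x). no

Step 1: lead(8x⁶ − 67x⁵ + 45x⁴ + 58x³ + 13x² − 33x − 24) ÷ lead(D) = 8x⁶ ÷ −x³ = −8x³. Subtract (−8x³)·D = 8x⁶ − 64x⁵ + 24x⁴ + 48x³. Remainder: −3x⁵ + 21x⁴ + 10x³ + 13x² − 33x − 24.
Step 2: lead(−3x⁵ + 21x⁴ + 10x³ + 13x² − 33x − 24) ÷ lead(D) = −3x⁵ ÷ −x³ = 3x². Subtract (3x²)·D = −3x⁵ + 24x⁴ − 9x³ − 18x². Remainder: −3x⁴ + 19x³ + 31x² − 33x − 24.
Step 3: lead(−3x⁴ + 19x³ + 31x² − 33x − 24) ÷ lead(D) = −3x⁴ ÷ −x³ = 3x. Subtract (3x)·D = −3x⁴ + 24x³ − 9x² − 18x. Remainder: −5x³ + 40x² − 15x − 24.
Step 4: lead(−5x³ + 40x² − 15x − 24) ÷ lead(D) = −5x³ ÷ −x³ = 5. Subtract (5)·D = −5x³ + 40x² − 15x − 30. Remainder: 6.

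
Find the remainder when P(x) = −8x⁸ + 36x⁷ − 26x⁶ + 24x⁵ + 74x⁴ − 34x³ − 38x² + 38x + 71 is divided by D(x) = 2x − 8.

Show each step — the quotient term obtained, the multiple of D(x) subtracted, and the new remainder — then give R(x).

R(x) = −1

Step 1: lead(−8x⁸ + 36x⁷ − 26x⁶ + 24x⁵ + 74x⁴ − 34x³ − 38x² + 38x + 71) ÷ lead(D) = −8x⁸ ÷ 2x = −4x⁷. Subtract (−4x⁷)·D = −8x⁸ + 32x⁷. Remainder: 4x⁷ − 26x⁶ + 24x⁵ + 74x⁴ − 34x³ − 38x² + 38x + 71.
Step 2: lead(4x⁷ − 26x⁶ + 24x⁵ + 74x⁴ − 34x³ − 38x² + 38x + 71) ÷ lead(D) = 4x⁷ ÷ 2x = 2x⁶. Subtract (2x⁶)·D = 4x⁷ − 16x⁶. Remainder: −10x⁶ + 24x⁵ + 74x⁴ − 34x³ − 38x² + 38x + 71.
Step 3: lead(−10x⁶ + 24x⁵ + 74x⁴ − 34x³ − 38x² + 38x + 71) ÷ lead(D) = −10x⁶ ÷ 2x = −5x⁵. Subtract (−5x⁵)·D = −10x⁶ + 40x⁵. Remainder: −16x⁵ + 74x⁴ − 34x³ − 38x² + 38x + 71.
Step 4: lead(−16x⁵ + 74x⁴ − 34x³ − 38x² + 38x + 71) ÷ lead(D) = −16x⁵ ÷ 2x = −8x⁴. Subtract (−8x⁴)·D = −16x⁵ + 64x⁴. Remainder: 10x⁴ − 34x³ − 38x² + 38x + 71.
Step 5: lead(10x⁴ − 34x³ − 38x² + 38x + 71) ÷ lead(D) = 10x⁴ ÷ 2x = 5x³. Subtract (5x³)·D = 10x⁴ − 40x³. Remainder: 6x³ − 38x² + 38x + 71.
Step 6: lead(6x³ − 38x² + 38x + 71) ÷ lead(D) = 6x³ ÷ 2x = 3x². Subtract (3x²)·D = 6x³ − 24x². Remainder: −14x² + 38x + 71.
Step 7: lead(−14x² + 38x + 71) ÷ lead(D) = −14x² ÷ 2x = −7x. Subtract (−7x)·D = −14x² + 56x. Remainder: −18x + 71.
Step 8: lead(−18x + 71) ÷ lead(D) = −18x ÷ 2x = −9. Subtract (−9)·D = −18x + 72. Remainder: −1.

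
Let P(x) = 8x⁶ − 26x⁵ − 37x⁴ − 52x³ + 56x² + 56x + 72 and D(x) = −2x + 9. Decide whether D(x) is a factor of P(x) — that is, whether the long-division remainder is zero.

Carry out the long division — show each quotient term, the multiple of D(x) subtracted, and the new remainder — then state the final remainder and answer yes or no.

R(x) = 0, so D(x) is a factor of P(x). yes

Step 1: lead(8x⁶ − 26x⁵ − 37x⁴ − 52x³ + 56x² + 56x + 72) ÷ lead(D) = 8x⁶ ÷ −2x = −4x⁵. Subtract (−4x⁵)·D = 8x⁶ − 36x⁵. Remainder: 10x⁵ − 37x⁴ − 52x³ + 56x² + 56x + 72.
Step 2: lead(10x⁵ − 37x⁴ − 52x³ + 56x² + 56x + 72) ÷ lead(D) = 10x⁵ ÷ −2x = −5x⁴. Subtract (−5x⁴)·D = 10x⁵ − 45x⁴. Remainder: 8x⁴ − 52x³ + 56x² + 56x + 72.
Step 3: lead(8x⁴ − 52x³ + 56x² + 56x + 72) ÷ lead(D) = 8x⁴ ÷ −2x = −4x³. Subtract (−4x³)·D = 8x⁴ − 36x³. Remainder: −16x³ + 56x² + 56x + 72.
Step 4: lead(−16x³ + 56x² + 56x + 72) ÷ lead(D) = −16x³ ÷ −2x = 8x². Subtract (8x²)·D = −16x³ + 72x². Remainder: −16x² + 56x + 72.
Step 5: lead(−16x² + 56x + 72) ÷ lead(D) = −16x² ÷ −2x = 8x. Subtract (8x)·D = −16x² + 72x. Remainder: −16x + 72.
Step 6: lead(−16x + 72) ÷ lead(D) = −16x ÷ −2x = 8. Subtract (8)·D = −16x + 72. Remainder: 0.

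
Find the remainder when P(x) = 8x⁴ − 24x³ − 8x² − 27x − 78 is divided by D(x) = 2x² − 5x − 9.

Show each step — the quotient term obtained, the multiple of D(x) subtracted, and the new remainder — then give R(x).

Step 1: lead(8x⁴ − 24x³ − 8x² − 27x − 78) ÷ lead(D) = 8x⁴ ÷ 2x² = 4x². Subtract (4x²)·D = 8x⁴ − 20x³ − 36x². Remainder: −4x³ + 28x² − 27x − 78.
Step 2: lead(−4x³ + 28x² − 27x − 78) ÷ lead(D) = −4x³ ÷ 2x² = −2x. Subtract (−2x)·D = −4x³ + 10x² + 18x. Remainder: 18x² − 45x − 78.
Step 3: lead(18x² − 45x − 78) ÷ lead(D) = 18x² ÷ 2x² = 9. Subtract (9)·D = 18x² − 45x − 81. Remainder: 3.

R(x) = 3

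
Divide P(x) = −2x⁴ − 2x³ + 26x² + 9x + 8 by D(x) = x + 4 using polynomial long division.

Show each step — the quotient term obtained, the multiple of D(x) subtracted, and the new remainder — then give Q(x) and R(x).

Step 1: lead(−2x⁴ − 2x³ + 26x² + 9x + 8) ÷ lead(D) = −2x⁴ ÷ x = −2x³. Subtract (−2x³)·D = −2x⁴ − 8x³. Remainder: 6x³ + 26x² + 9x + 8.
Step 2: lead(6x³ + 26x² + 9x + 8) ÷ lead(D) = 6x³ ÷ x = 6x². Subtract (6x²)·D = 6x³ + 24x². Remainder: 2x² + 9x + 8.
Step 3: lead(2x² + 9x + 8) ÷ lead(D) = 2x² ÷ x = 2x. Subtract (2x)·D = 2x² + 8x. Remainder: x + 8.
Step 4: lead(x + 8) ÷ lead(D) = x ÷ x = 1. Subtract (1)·D = x + 4. Remainder: 4.

Q(x) = −2x³ + 6x² + 2x + 1; R(x) = 4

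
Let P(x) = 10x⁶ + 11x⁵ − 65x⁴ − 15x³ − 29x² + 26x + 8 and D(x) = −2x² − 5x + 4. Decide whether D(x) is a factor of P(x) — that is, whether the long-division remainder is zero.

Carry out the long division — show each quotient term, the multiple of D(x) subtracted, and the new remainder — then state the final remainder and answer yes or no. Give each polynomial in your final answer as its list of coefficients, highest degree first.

R = [0], so D(x) is a factor of P(x). yes

Step 1: lead(10x⁶ + 11x⁵ − 65x⁴ − 15x³ − 29x² + 26x + 8) ÷ lead(D) = 10x⁶ ÷ −2x² = −5x⁴. Subtract (−5x⁴)·D = 10x⁶ + 25x⁵ − 20x⁴. Remainder: −14x⁵ − 45x⁴ − 15x³ − 29x² + 26x + 8.
Step 2: lead(−14x⁵ − 45x⁴ − 15x³ − 29x² + 26x + 8) ÷ lead(D) = −14x⁵ ÷ −2x² = 7x³. Subtract (7x³)·D = −14x⁵ − 35x⁴ + 28x³. Remainder: −10x⁴ − 43x³ − 29x² + 26x + 8.
Step 3: lead(−10x⁴ − 43x³ − 29x² + 26x + 8) ÷ lead(D) = −10x⁴ ÷ −2x² = 5x². Subtract (5x²)·D = −10x⁴ − 25x³ + 20x². Remainder: −18x³ − 49x² + 26x + 8.
Step 4: lead(−18x³ − 49x² + 26x + 8) ÷ lead(D) = −18x³ ÷ −2x² = 9x. Subtract (9x)·D = −18x³ − 45x² + 36x. Remainder: −4x² − 10x + 8.
Step 5: lead(−4x² − 10x + 8) ÷ lead(D) = −4x² ÷ −2x² = 2. Subtract (2)·D = −4x² − 10x + 8. Remainder: 0.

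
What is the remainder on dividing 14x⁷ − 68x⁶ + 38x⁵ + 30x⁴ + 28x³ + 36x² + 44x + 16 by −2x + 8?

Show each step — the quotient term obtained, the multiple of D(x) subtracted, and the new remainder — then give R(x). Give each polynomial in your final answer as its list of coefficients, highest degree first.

R = [0]

Step 1: lead(14x⁷ − 68x⁶ + 38x⁵ + 30x⁴ + 28x³ + 36x² + 44x + 16) ÷ lead(D) = 14x⁷ ÷ −2x = −7x⁶. Subtract (−7x⁶)·D = 14x⁷ − 56x⁶. Remainder: −12x⁶ + 38x⁵ + 30x⁴ + 28x³ + 36x² + 44x + 16.
Step 2: lead(−12x⁶ + 38x⁵ + 30x⁴ + 28x³ + 36x² + 44x + 16) ÷ lead(D) = −12x⁶ ÷ −2x = 6x⁵. Subtract (6x⁵)·D = −12x⁶ + 48x⁵. Remainder: −10x⁵ + 30x⁴ + 28x³ + 36x² + 44x + 16.
Step 3: lead(−10x⁵ + 30x⁴ + 28x³ + 36x² + 44x + 16) ÷ lead(D) = −10x⁵ ÷ −2x = 5x⁴. Subtract (5x⁴)·D = −10x⁵ + 40x⁴. Remainder: −10x⁴ + 28x³ + 36x² + 44x + 16.
Step 4: lead(−10x⁴ + 28x³ + 36x² + 44x + 16) ÷ lead(D) = −10x⁴ ÷ −2x = 5x³. Subtract (5x³)·D = −10x⁴ + 40x³. Remainder: −12x³ + 36x² + 44x + 16.
Step 5: lead(−12x³ + 36x² + 44x + 16) ÷ lead(D) = −12x³ ÷ −2x = 6x². Subtract (6x²)·D = −12x³ + 48x². Remainder: −12x² + 44x + 16.
Step 6: lead(−12x² + 44x + 16) ÷ lead(D) = −12x² ÷ −2x = 6x. Subtract (6x)·D = −12x² + 48x. Remainder: −4x + 16.
Step 7: lead(−4x + 16) ÷ lead(D) = −4x ÷ −2x = 2. Subtract (2)·D = −4x + 16. Remainder: 0.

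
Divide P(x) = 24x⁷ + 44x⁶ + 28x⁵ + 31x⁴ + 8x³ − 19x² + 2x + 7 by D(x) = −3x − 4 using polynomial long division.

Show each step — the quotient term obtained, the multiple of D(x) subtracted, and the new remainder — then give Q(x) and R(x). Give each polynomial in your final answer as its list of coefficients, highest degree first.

Step 1: lead(24x⁷ + 44x⁶ + 28x⁵ + 31x⁴ + 8x³ − 19x² + 2x + 7) ÷ lead(D) = 24x⁷ ÷ −3x = −8x⁶. Subtract (−8x⁶)·D = 24x⁷ + 32x⁶. Remainder: 12x⁶ + 28x⁵ + 31x⁴ + 8x³ − 19x² + 2x + 7.
Step 2: lead(12x⁶ + 28x⁵ + 31x⁴ + 8x³ − 19x² + 2x + 7) ÷ lead(D) = 12x⁶ ÷ −3x = −4x⁵. Subtract (−4x⁵)·D = 12x⁶ + 16x⁵. Remainder: 12x⁵ + 31x⁴ + 8x³ − 19x² + 2x + 7.
Step 3: lead(12x⁵ + 31x⁴ + 8x³ − 19x² + 2x + 7) ÷ lead(D) = 12x⁵ ÷ −3x = −4x⁴. Subtract (−4x⁴)·D = 12x⁵ + 16x⁴. Remainder: 15x⁴ + 8x³ − 19x² + 2x + 7.
Step 4: lead(15x⁴ + 8x³ − 19x² + 2x + 7) ÷ lead(D) = 15x⁴ ÷ −3x = −5x³. Subtract (−5x³)·D = 15x⁴ + 20x³. Remainder: −12x³ − 19x² + 2x + 7.
Step 5: lead(−12x³ − 19x² + 2x + 7) ÷ lead(D) = −12x³ ÷ −3x = 4x². Subtract (4x²)·D = −12x³ − 16x². Remainder: −3x² + 2x + 7.
Step 6: lead(−3x² + 2x + 7) ÷ lead(D) = −3x² ÷ −3x = x. Subtract (x)·D = −3x² − 4x. Remainder: 6x + 7.
Step 7: lead(6x + 7) ÷ lead(D) = 6x ÷ −3x = −2. Subtract (−2)·D = 6x + 8. Remainder: −1.

Q = [-8, -4, -4, -5, 4, 1, -2]; R = [-1]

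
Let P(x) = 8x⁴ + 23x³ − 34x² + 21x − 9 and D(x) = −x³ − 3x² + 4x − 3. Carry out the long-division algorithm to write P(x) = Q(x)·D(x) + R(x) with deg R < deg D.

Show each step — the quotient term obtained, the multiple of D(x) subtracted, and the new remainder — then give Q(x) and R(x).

Step 1: lead(8x⁴ + 23x³ − 34x² + 21x − 9) ÷ lead(D) = 8x⁴ ÷ −x³ = −8x. Subtract (−8x)·D = 8x⁴ + 24x³ − 32x² + 24x. Remainder: −x³ − 2x² − 3x − 9.
Step 2: lead(−x³ − 2x² − 3x − 9) ÷ lead(D) = −x³ ÷ −x³ = 1. Subtract (1)·D = −x³ − 3x² + 4x − 3. Remainder: x² − 7x − 6.

Q(x) = −8x + 1; R(x) = x² − 7x − 6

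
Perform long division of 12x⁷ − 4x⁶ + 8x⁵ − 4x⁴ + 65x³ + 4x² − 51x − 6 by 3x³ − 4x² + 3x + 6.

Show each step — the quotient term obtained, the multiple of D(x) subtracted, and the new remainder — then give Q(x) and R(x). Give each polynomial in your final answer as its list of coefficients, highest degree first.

Step 1: lead(12x⁷ − 4x⁶ + 8x⁵ − 4x⁴ + 65x³ + 4x² − 51x − 6) ÷ lead(D) = 12x⁷ ÷ 3x³ = 4x⁴. Subtract (4x⁴)·D = 12x⁷ − 16x⁶ + 12x⁵ + 24x⁴. Remainder: 12x⁶ − 4x⁵ − 28x⁴ + 65x³ + 4x² − 51x − 6.
Step 2: lead(12x⁶ − 4x⁵ − 28x⁴ + 65x³ + 4x² − 51x − 6) ÷ lead(D) = 12x⁶ ÷ 3x³ = 4x³. Subtract (4x³)·D = 12x⁶ − 16x⁵ + 12x⁴ + 24x³. Remainder: 12x⁵ − 40x⁴ + 41x³ + 4x² − 51x − 6.
Step 3: lead(12x⁵ − 40x⁴ + 41x³ + 4x² − 51x − 6) ÷ lead(D) = 12x⁵ ÷ 3x³ = 4x². Subtract (4x²)·D = 12x⁵ − 16x⁴ + 12x³ + 24x². Remainder: −24x⁴ + 29x³ − 20x² − 51x − 6.
Step 4: lead(−24x⁴ + 29x³ − 20x² − 51x − 6) ÷ lead(D) = −24x⁴ ÷ 3x³ = −8x. Subtract (−8x)·D = −24x⁴ + 32x³ − 24x² − 48x. Remainder: −3x³ + 4x² − 3x − 6.
Step 5: lead(−3x³ + 4x² − 3x − 6) ÷ lead(D) = −3x³ ÷ 3x³ = −1. Subtract (−1)·D = −3x³ + 4x² − 3x − 6. Remainder: 0.

Q = [4, 4, 4, -8, -1]; R = [0]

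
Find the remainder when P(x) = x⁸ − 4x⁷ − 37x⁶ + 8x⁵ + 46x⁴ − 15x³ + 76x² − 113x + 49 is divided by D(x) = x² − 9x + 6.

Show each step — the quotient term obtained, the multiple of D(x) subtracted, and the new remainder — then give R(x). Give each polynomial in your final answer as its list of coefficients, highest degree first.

R = [4, 7]

Step 1: lead(x⁸ − 4x⁷ − 37x⁶ + 8x⁵ + 46x⁴ − 15x³ + 76x² − 113x + 49) ÷ lead(D) = x⁸ ÷ x² = x⁶. Subtract (x⁶)·D = x⁸ − 9x⁷ + 6x⁶. Remainder: 5x⁷ − 43x⁶ + 8x⁵ + 46x⁴ − 15x³ + 76x² − 113x + 49.
Step 2: lead(5x⁷ − 43x⁶ + 8x⁵ + 46x⁴ − 15x³ + 76x² − 113x + 49) ÷ lead(D) = 5x⁷ ÷ x² = 5x⁵. Subtract (5x⁵)·D = 5x⁷ − 45x⁶ + 30x⁵. Remainder: 2x⁶ − 22x⁵ + 46x⁴ − 15x³ + 76x² − 113x + 49.
Step 3: lead(2x⁶ − 22x⁵ + 46x⁴ − 15x³ + 76x² − 113x + 49) ÷ lead(D) = 2x⁶ ÷ x² = 2x⁴. Subtract (2x⁴)·D = 2x⁶ − 18x⁵ + 12x⁴. Remainder: −4x⁵ + 34x⁴ − 15x³ + 76x² − 113x + 49.
Step 4: lead(−4x⁵ + 34x⁴ − 15x³ + 76x² − 113x + 49) ÷ lead(D) = −4x⁵ ÷ x² = −4x³. Subtract (−4x³)·D = −4x⁵ + 36x⁴ − 24x³. Remainder: −2x⁴ + 9x³ + 76x² − 113x + 49.
Step 5: lead(−2x⁴ + 9x³ + 76x² − 113x + 49) ÷ lead(D) = −2x⁴ ÷ x² = −2x². Subtract (−2x²)·D = −2x⁴ + 18x³ − 12x². Remainder: −9x³ + 88x² − 113x + 49.
Step 6: lead(−9x³ + 88x² − 113x + 49) ÷ lead(D) = −9x³ ÷ x² = −9x. Subtract (−9x)·D = −9x³ + 81x² − 54x. Remainder: 7x² − 59x + 49.
Step 7: lead(7x² − 59x + 49) ÷ lead(D) = 7x² ÷ x² = 7. Subtract (7)·D = 7x² − 63x + 42. Remainder: 4x + 7.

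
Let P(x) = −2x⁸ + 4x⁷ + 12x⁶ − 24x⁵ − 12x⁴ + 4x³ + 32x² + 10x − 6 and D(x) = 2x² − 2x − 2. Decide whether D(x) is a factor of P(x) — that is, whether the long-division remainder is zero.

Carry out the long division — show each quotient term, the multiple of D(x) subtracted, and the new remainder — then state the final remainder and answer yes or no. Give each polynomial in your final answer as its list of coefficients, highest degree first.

Step 1: lead(−2x⁸ + 4x⁷ + 12x⁶ − 24x⁵ − 12x⁴ + 4x³ + 32x² + 10x − 6) ÷ lead(D) = −2x⁸ ÷ 2x² = −x⁶. Subtract (−x⁶)·D = −2x⁸ + 2x⁷ + 2x⁶. Remainder: 2x⁷ + 10x⁶ − 24x⁵ − 12x⁴ + 4x³ + 32x² + 10x − 6.
Step 2: lead(2x⁷ + 10x⁶ − 24x⁵ − 12x⁴ + 4x³ + 32x² + 10x − 6) ÷ lead(D) = 2x⁷ ÷ 2x² = x⁵. Subtract (x⁵)·D = 2x⁷ − 2x⁶ − 2x⁵. Remainder: 12x⁶ − 22x⁵ − 12x⁴ + 4x³ + 32x² + 10x − 6.
Step 3: lead(12x⁶ − 22x⁵ − 12x⁴ + 4x³ + 32x² + 10x − 6) ÷ lead(D) = 12x⁶ ÷ 2x² = 6x⁴. Subtract (6x⁴)·D = 12x⁶ − 12x⁵ − 12x⁴. Remainder: −10x⁵ + 4x³ + 32x² + 10x − 6.
Step 4: lead(−10x⁵ + 4x³ + 32x² + 10x − 6) ÷ lead(D) = −10x⁵ ÷ 2x² = −5x³. Subtract (−5x³)·D = −10x⁵ + 10x⁴ + 10x³. Remainder: −10x⁴ − 6x³ + 32x² + 10x − 6.
Step 5: lead(−10x⁴ − 6x³ + 32x² + 10x − 6) ÷ lead(D) = −10x⁴ ÷ 2x² = −5x². Subtract (−5x²)·D = −10x⁴ + 10x³ + 10x². Remainder: −16x³ + 22x² + 10x − 6.
Step 6: lead(−16x³ + 22x² + 10x − 6) ÷ lead(D) = −16x³ ÷ 2x² = −8x. Subtract (−8x)·D = −16x³ + 16x² + 16x. Remainder: 6x² − 6x − 6.
Step 7: lead(6x² − 6x − 6) ÷ lead(D) = 6x² ÷ 2x² = 3. Subtract (3)·D = 6x² − 6x − 6. Remainder: 0.

R = [0], so D(x) is a factor of P(x). yes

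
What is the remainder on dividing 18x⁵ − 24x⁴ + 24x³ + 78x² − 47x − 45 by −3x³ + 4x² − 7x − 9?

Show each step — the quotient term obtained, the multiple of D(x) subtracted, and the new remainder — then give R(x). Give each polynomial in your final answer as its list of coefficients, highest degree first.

R = [-5, 9]

Step 1: lead(18x⁵ − 24x⁴ + 24x³ + 78x² − 47x − 45) ÷ lead(D) = 18x⁵ ÷ −3x³ = −6x². Subtract (−6x²)·D = 18x⁵ − 24x⁴ + 42x³ + 54x². Remainder: −18x³ + 24x² − 47x − 45.
Step 2: lead(−18x³ + 24x² − 47x − 45) ÷ lead(D) = −18x³ ÷ −3x³ = 6. Subtract (6)·D = −18x³ + 24x² − 42x − 54. Remainder: −5x + 9.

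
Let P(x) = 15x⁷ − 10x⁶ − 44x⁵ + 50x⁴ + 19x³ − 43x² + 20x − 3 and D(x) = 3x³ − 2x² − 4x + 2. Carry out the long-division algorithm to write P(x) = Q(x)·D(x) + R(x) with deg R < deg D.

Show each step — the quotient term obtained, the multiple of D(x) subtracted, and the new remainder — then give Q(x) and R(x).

Q(x) = 5x⁴ − 8x² + 8x + 1; R(x) = 7x² + 8x − 5

Step 1: lead(15x⁷ − 10x⁶ − 44x⁵ + 50x⁴ + 19x³ − 43x² + 20x − 3) ÷ lead(D) = 15x⁷ ÷ 3x³ = 5x⁴. Subtract (5x⁴)·D = 15x⁷ − 10x⁶ − 20x⁵ + 10x⁴. Remainder: −24x⁵ + 40x⁴ + 19x³ − 43x² + 20x − 3.
Step 2: lead(−24x⁵ + 40x⁴ + 19x³ − 43x² + 20x − 3) ÷ lead(D) = −24x⁵ ÷ 3x³ = −8x². Subtract (−8x²)·D = −24x⁵ + 16x⁴ + 32x³ − 16x². Remainder: 24x⁴ − 13x³ − 27x² + 20x − 3.
Step 3: lead(24x⁴ − 13x³ − 27x² + 20x − 3) ÷ lead(D) = 24x⁴ ÷ 3x³ = 8x. Subtract (8x)·D = 24x⁴ − 16x³ − 32x² + 16x. Remainder: 3x³ + 5x² + 4x − 3.
Step 4: lead(3x³ + 5x² + 4x − 3) ÷ lead(D) = 3x³ ÷ 3x³ = 1. Subtract (1)·D = 3x³ − 2x² − 4x + 2. Remainder: 7x² + 8x − 5.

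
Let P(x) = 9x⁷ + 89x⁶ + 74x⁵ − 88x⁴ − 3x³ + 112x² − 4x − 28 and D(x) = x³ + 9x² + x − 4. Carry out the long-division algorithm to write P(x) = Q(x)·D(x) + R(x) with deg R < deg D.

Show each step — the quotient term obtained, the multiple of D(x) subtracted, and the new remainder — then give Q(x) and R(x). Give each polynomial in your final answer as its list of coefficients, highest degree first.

Step 1: lead(9x⁷ + 89x⁶ + 74x⁵ − 88x⁴ − 3x³ + 112x² − 4x − 28) ÷ lead(D) = 9x⁷ ÷ x³ = 9x⁴. Subtract (9x⁴)·D = 9x⁷ + 81x⁶ + 9x⁵ − 36x⁴. Remainder: 8x⁶ + 65x⁵ − 52x⁴ − 3x³ + 112x² − 4x − 28.
Step 2: lead(8x⁶ + 65x⁵ − 52x⁴ − 3x³ + 112x² − 4x − 28) ÷ lead(D) = 8x⁶ ÷ x³ = 8x³. Subtract (8x³)·D = 8x⁶ + 72x⁵ + 8x⁴ − 32x³. Remainder: −7x⁵ − 60x⁴ + 29x³ + 112x² − 4x − 28.
Step 3: lead(−7x⁵ − 60x⁴ + 29x³ + 112x² − 4x − 28) ÷ lead(D) = −7x⁵ ÷ x³ = −7x². Subtract (−7x²)·D = −7x⁵ − 63x⁴ − 7x³ + 28x². Remainder: 3x⁴ + 36x³ + 84x² − 4x − 28.
Step 4: lead(3x⁴ + 36x³ + 84x² − 4x − 28) ÷ lead(D) = 3x⁴ ÷ x³ = 3x. Subtract (3x)·D = 3x⁴ + 27x³ + 3x² − 12x. Remainder: 9x³ + 81x² + 8x − 28.
Step 5: lead(9x³ + 81x² + 8x − 28) ÷ lead(D) = 9x³ ÷ x³ = 9. Subtract (9)·D = 9x³ + 81x² + 9x − 36. Remainder: −x + 8.

Q = [9, 8, -7, 3, 9]; R = [-1, 8]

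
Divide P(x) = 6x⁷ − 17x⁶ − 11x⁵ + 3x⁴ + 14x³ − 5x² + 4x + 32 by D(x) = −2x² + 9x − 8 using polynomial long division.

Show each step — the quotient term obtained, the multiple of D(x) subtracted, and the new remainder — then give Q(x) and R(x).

Q(x) = −3x⁵ − 5x⁴ − 5x³ − 4x² − 5x − 4; R(x) = 0

Step 1: lead(6x⁷ − 17x⁶ − 11x⁵ + 3x⁴ + 14x³ − 5x² + 4x + 32) ÷ lead(D) = 6x⁷ ÷ −2x² = −3x⁵. Subtract (−3x⁵)·D = 6x⁷ − 27x⁶ + 24x⁵. Remainder: 10x⁶ − 35x⁵ + 3x⁴ + 14x³ − 5x² + 4x + 32.
Step 2: lead(10x⁶ − 35x⁵ + 3x⁴ + 14x³ − 5x² + 4x + 32) ÷ lead(D) = 10x⁶ ÷ −2x² = −5x⁴. Subtract (−5x⁴)·D = 10x⁶ − 45x⁵ + 40x⁴. Remainder: 10x⁵ − 37x⁴ + 14x³ − 5x² + 4x + 32.
Step 3: lead(10x⁵ − 37x⁴ + 14x³ − 5x² + 4x + 32) ÷ lead(D) = 10x⁵ ÷ −2x² = −5x³. Subtract (−5x³)·D = 10x⁵ − 45x⁴ + 40x³. Remainder: 8x⁴ − 26x³ − 5x² + 4x + 32.
Step 4: lead(8x⁴ − 26x³ − 5x² + 4x + 32) ÷ lead(D) = 8x⁴ ÷ −2x² = −4x². Subtract (−4x²)·D = 8x⁴ − 36x³ + 32x². Remainder: 10x³ − 37x² + 4x + 32.
Step 5: lead(10x³ − 37x² + 4x + 32) ÷ lead(D) = 10x³ ÷ −2x² = −5x. Subtract (−5x)·D = 10x³ − 45x² + 40x. Remainder: 8x² − 36x + 32.
Step 6: lead(8x² − 36x + 32) ÷ lead(D) = 8x² ÷ −2x² = −4. Subtract (−4)·D = 8x² − 36x + 32. Remainder: 0.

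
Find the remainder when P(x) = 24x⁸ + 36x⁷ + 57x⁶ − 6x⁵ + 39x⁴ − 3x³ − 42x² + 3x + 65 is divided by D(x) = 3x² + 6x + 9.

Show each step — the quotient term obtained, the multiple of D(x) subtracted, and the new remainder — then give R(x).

R(x) = −7

Step 1: lead(24x⁸ + 36x⁷ + 57x⁶ − 6x⁵ + 39x⁴ − 3x³ − 42x² + 3x + 65) ÷ lead(D) = 24x⁸ ÷ 3x² = 8x⁶. Subtract (8x⁶)·D = 24x⁸ + 48x⁷ + 72x⁶. Remainder: −12x⁷ − 15x⁶ − 6x⁵ + 39x⁴ − 3x³ − 42x² + 3x + 65.
Step 2: lead(−12x⁷ − 15x⁶ − 6x⁵ + 39x⁴ − 3x³ − 42x² + 3x + 65) ÷ lead(D) = −12x⁷ ÷ 3x² = −4x⁵. Subtract (−4x⁵)·D = −12x⁷ − 24x⁶ − 36x⁵. Remainder: 9x⁶ + 30x⁵ + 39x⁴ − 3x³ − 42x² + 3x + 65.
Step 3: lead(9x⁶ + 30x⁵ + 39x⁴ − 3x³ − 42x² + 3x + 65) ÷ lead(D) = 9x⁶ ÷ 3x² = 3x⁴. Subtract (3x⁴)·D = 9x⁶ + 18x⁵ + 27x⁴. Remainder: 12x⁵ + 12x⁴ − 3x³ − 42x² + 3x + 65.
Step 4: lead(12x⁵ + 12x⁴ − 3x³ − 42x² + 3x + 65) ÷ lead(D) = 12x⁵ ÷ 3x² = 4x³. Subtract (4x³)·D = 12x⁵ + 24x⁴ + 36x³. Remainder: −12x⁴ − 39x³ − 42x² + 3x + 65.
Step 5: lead(−12x⁴ − 39x³ − 42x² + 3x + 65) ÷ lead(D) = −12x⁴ ÷ 3x² = −4x². Subtract (−4x²)·D = −12x⁴ − 24x³ − 36x². Remainder: −15x³ − 6x² + 3x + 65.
Step 6: lead(−15x³ − 6x² + 3x + 65) ÷ lead(D) = −15x³ ÷ 3x² = −5x. Subtract (−5x)·D = −15x³ − 30x² − 45x. Remainder: 24x² + 48x + 65.
Step 7: lead(24x² + 48x + 65) ÷ lead(D) = 24x² ÷ 3x² = 8. Subtract (8)·D = 24x² + 48x + 72. Remainder: −7.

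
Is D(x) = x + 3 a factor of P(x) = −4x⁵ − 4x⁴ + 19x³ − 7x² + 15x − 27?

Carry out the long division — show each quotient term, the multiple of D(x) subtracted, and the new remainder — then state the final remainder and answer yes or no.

Step 1: lead(−4x⁵ − 4x⁴ + 19x³ − 7x² + 15x − 27) ÷ lead(D) = −4x⁵ ÷ x = −4x⁴. Subtract (−4x⁴)·D = −4x⁵ − 12x⁴. Remainder: 8x⁴ + 19x³ − 7x² + 15x − 27.
Step 2: lead(8x⁴ + 19x³ − 7x² + 15x − 27) ÷ lead(D) = 8x⁴ ÷ x = 8x³. Subtract (8x³)·D = 8x⁴ + 24x³. Remainder: −5x³ − 7x² + 15x − 27.
Step 3: lead(−5x³ − 7x² + 15x − 27) ÷ lead(D) = −5x³ ÷ x = −5x². Subtract (−5x²)·D = −5x³ − 15x². Remainder: 8x² + 15x − 27.
Step 4: lead(8x² + 15x − 27) ÷ lead(D) = 8x² ÷ x = 8x. Subtract (8x)·D = 8x² + 24x. Remainder: −9x − 27.
Step 5: lead(−9x − 27) ÷ lead(D) = −9x ÷ x = −9. Subtract (−9)·D = −9x − 27. Remainder: 0.

R(x) = 0, so D(x) is a factor of P(x). yes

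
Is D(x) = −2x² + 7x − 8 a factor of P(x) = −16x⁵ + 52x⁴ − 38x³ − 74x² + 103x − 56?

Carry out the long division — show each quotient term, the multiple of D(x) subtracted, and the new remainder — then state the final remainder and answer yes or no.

R(x) = −x + 8, so D(x) is not a factor of P(x). no

Step 1: lead(−16x⁵ + 52x⁴ − 38x³ − 74x² + 103x − 56) ÷ lead(D) = −16x⁵ ÷ −2x² = 8x³. Subtract (8x³)·D = −16x⁵ + 56x⁴ − 64x³. Remainder: −4x⁴ + 26x³ − 74x² + 103x − 56.
Step 2: lead(−4x⁴ + 26x³ − 74x² + 103x − 56) ÷ lead(D) = −4x⁴ ÷ −2x² = 2x². Subtract (2x²)·D = −4x⁴ + 14x³ − 16x². Remainder: 12x³ − 58x² + 103x − 56.
Step 3: lead(12x³ − 58x² + 103x − 56) ÷ lead(D) = 12x³ ÷ −2x² = −6x. Subtract (−6x)·D = 12x³ − 42x² + 48x. Remainder: −16x² + 55x − 56.
Step 4: lead(−16x² + 55x − 56) ÷ lead(D) = −16x² ÷ −2x² = 8. Subtract (8)·D = −16x² + 56x − 64. Remainder: −x + 8.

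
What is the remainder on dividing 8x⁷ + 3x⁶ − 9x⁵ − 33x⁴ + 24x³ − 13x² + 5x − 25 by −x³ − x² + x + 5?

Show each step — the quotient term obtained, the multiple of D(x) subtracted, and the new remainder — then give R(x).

R(x) = 0

Step 1: lead(8x⁷ + 3x⁶ − 9x⁵ − 33x⁴ + 24x³ − 13x² + 5x − 25) ÷ lead(D) = 8x⁷ ÷ −x³ = −8x⁴. Subtract (−8x⁴)·D = 8x⁷ + 8x⁶ − 8x⁵ − 40x⁴. Remainder: −5x⁶ − x⁵ + 7x⁴ + 24x³ − 13x² + 5x − 25.
Step 2: lead(−5x⁶ − x⁵ + 7x⁴ + 24x³ − 13x² + 5x − 25) ÷ lead(D) = −5x⁶ ÷ −x³ = 5x³. Subtract (5x³)·D = −5x⁶ − 5x⁵ + 5x⁴ + 25x³. Remainder: 4x⁵ + 2x⁴ − x³ − 13x² + 5x − 25.
Step 3: lead(4x⁵ + 2x⁴ − x³ − 13x² + 5x − 25) ÷ lead(D) = 4x⁵ ÷ −x³ = −4x². Subtract (−4x²)·D = 4x⁵ + 4x⁴ − 4x³ − 20x². Remainder: −2x⁴ + 3x³ + 7x² + 5x − 25.
Step 4: lead(−2x⁴ + 3x³ + 7x² + 5x − 25) ÷ lead(D) = −2x⁴ ÷ −x³ = 2x. Subtract (2x)·D = −2x⁴ − 2x³ + 2x² + 10x. Remainder: 5x³ + 5x² − 5x − 25.
Step 5: lead(5x³ + 5x² − 5x − 25) ÷ lead(D) = 5x³ ÷ −x³ = −5. Subtract (−5)·D = 5x³ + 5x² − 5x − 25. Remainder: 0.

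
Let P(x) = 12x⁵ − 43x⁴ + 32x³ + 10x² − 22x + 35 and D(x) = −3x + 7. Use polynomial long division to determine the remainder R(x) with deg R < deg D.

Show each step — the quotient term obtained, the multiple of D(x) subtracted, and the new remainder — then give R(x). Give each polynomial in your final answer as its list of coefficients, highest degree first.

R = [0]

Step 1: lead(12x⁵ − 43x⁴ + 32x³ + 10x² − 22x + 35) ÷ lead(D) = 12x⁵ ÷ −3x = −4x⁴. Subtract (−4x⁴)·D = 12x⁵ − 28x⁴. Remainder: −15x⁴ + 32x³ + 10x² − 22x + 35.
Step 2: lead(−15x⁴ + 32x³ + 10x² − 22x + 35) ÷ lead(D) = −15x⁴ ÷ −3x = 5x³. Subtract (5x³)·D = −15x⁴ + 35x³. Remainder: −3x³ + 10x² − 22x + 35.
Step 3: lead(−3x³ + 10x² − 22x + 35) ÷ lead(D) = −3x³ ÷ −3x = x². Subtract (x²)·D = −3x³ + 7x². Remainder: 3x² − 22x + 35.
Step 4: lead(3x² − 22x + 35) ÷ lead(D) = 3x² ÷ −3x = −x. Subtract (−x)·D = 3x² − 7x. Remainder: −15x + 35.
Step 5: lead(−15x + 35) ÷ lead(D) = −15x ÷ −3x = 5. Subtract (5)·D = −15x + 35. Remainder: 0.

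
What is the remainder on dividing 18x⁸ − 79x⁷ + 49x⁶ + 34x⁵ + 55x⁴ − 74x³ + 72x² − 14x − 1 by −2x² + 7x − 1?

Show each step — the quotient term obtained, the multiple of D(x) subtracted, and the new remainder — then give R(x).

Step 1: lead(18x⁸ − 79x⁷ + 49x⁶ + 34x⁵ + 55x⁴ − 74x³ + 72x² − 14x − 1) ÷ lead(D) = 18x⁸ ÷ −2x² = −9x⁶. Subtract (−9x⁶)·D = 18x⁸ − 63x⁷ + 9x⁶. Remainder: −16x⁷ + 40x⁶ + 34x⁵ + 55x⁴ − 74x³ + 72x² − 14x − 1.
Step 2: lead(−16x⁷ + 40x⁶ + 34x⁵ + 55x⁴ − 74x³ + 72x² − 14x − 1) ÷ lead(D) = −16x⁷ ÷ −2x² = 8x⁵. Subtract (8x⁵)·D = −16x⁷ + 56x⁶ − 8x⁵. Remainder: −16x⁶ + 42x⁵ + 55x⁴ − 74x³ + 72x² − 14x − 1.
Step 3: lead(−16x⁶ + 42x⁵ + 55x⁴ − 74x³ + 72x² − 14x − 1) ÷ lead(D) = −16x⁶ ÷ −2x² = 8x⁴. Subtract (8x⁴)·D = −16x⁶ + 56x⁵ − 8x⁴. Remainder: −14x⁵ + 63x⁴ − 74x³ + 72x² − 14x − 1.
Step 4: lead(−14x⁵ + 63x⁴ − 74x³ + 72x² − 14x − 1) ÷ lead(D) = −14x⁵ ÷ −2x² = 7x³. Subtract (7x³)·D = −14x⁵ + 49x⁴ − 7x³. Remainder: 14x⁴ − 67x³ + 72x² − 14x − 1.
Step 5: lead(14x⁴ − 67x³ + 72x² − 14x − 1) ÷ lead(D) = 14x⁴ ÷ −2x² = −7x². Subtract (−7x²)·D = 14x⁴ − 49x³ + 7x². Remainder: −18x³ + 65x² − 14x − 1.
Step 6: lead(−18x³ + 65x² − 14x − 1) ÷ lead(D) = −18x³ ÷ −2x² = 9x. Subtract (9x)·D = −18x³ + 63x² − 9x. Remainder: 2x² − 5x − 1.
Step 7: lead(2x² − 5x − 1) ÷ lead(D) = 2x² ÷ −2x² = −1. Subtract (−1)·D = 2x² − 7x + 1. Remainder: 2x − 2.

R(x) = 2x − 2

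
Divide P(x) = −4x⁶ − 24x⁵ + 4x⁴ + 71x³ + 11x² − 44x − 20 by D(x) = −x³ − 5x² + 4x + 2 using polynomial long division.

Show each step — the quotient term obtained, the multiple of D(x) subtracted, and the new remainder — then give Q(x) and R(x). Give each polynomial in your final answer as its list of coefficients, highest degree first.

Q = [4, 4, -8, -7]; R = [-6]

Step 1: lead(−4x⁶ − 24x⁵ + 4x⁴ + 71x³ + 11x² − 44x − 20) ÷ lead(D) = −4x⁶ ÷ −x³ = 4x³. Subtract (4x³)·D = −4x⁶ − 20x⁵ + 16x⁴ + 8x³. Remainder: −4x⁵ − 12x⁴ + 63x³ + 11x² − 44x − 20.
Step 2: lead(−4x⁵ − 12x⁴ + 63x³ + 11x² − 44x − 20) ÷ lead(D) = −4x⁵ ÷ −x³ = 4x². Subtract (4x²)·D = −4x⁵ − 20x⁴ + 16x³ + 8x². Remainder: 8x⁴ + 47x³ + 3x² − 44x − 20.
Step 3: lead(8x⁴ + 47x³ + 3x² − 44x − 20) ÷ lead(D) = 8x⁴ ÷ −x³ = −8x. Subtract (−8x)·D = 8x⁴ + 40x³ − 32x² − 16x. Remainder: 7x³ + 35x² − 28x − 20.
Step 4: lead(7x³ + 35x² − 28x − 20) ÷ lead(D) = 7x³ ÷ −x³ = −7. Subtract (−7)·D = 7x³ + 35x² − 28x − 14. Remainder: −6.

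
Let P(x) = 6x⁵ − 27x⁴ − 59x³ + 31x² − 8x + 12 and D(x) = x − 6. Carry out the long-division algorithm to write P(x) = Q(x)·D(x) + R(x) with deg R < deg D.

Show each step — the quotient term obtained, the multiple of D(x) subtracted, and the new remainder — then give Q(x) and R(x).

Q(x) = 6x⁴ + 9x³ − 5x² + x − 2; R(x) = 0

Step 1: lead(6x⁵ − 27x⁴ − 59x³ + 31x² − 8x + 12) ÷ lead(D) = 6x⁵ ÷ x = 6x⁴. Subtract (6x⁴)·D = 6x⁵ − 36x⁴. Remainder: 9x⁴ − 59x³ + 31x² − 8x + 12.
Step 2: lead(9x⁴ − 59x³ + 31x² − 8x + 12) ÷ lead(D) = 9x⁴ ÷ x = 9x³. Subtract (9x³)·D = 9x⁴ − 54x³. Remainder: −5x³ + 31x² − 8x + 12.
Step 3: lead(−5x³ + 31x² − 8x + 12) ÷ lead(D) = −5x³ ÷ x = −5x². Subtract (−5x²)·D = −5x³ + 30x². Remainder: x² − 8x + 12.
Step 4: lead(x² − 8x + 12) ÷ lead(D) = x² ÷ x = x. Subtract (x)·D = x² − 6x. Remainder: −2x + 12.
Step 5: lead(−2x + 12) ÷ lead(D) = −2x ÷ x = −2. Subtract (−2)·D = −2x + 12. Remainder: 0.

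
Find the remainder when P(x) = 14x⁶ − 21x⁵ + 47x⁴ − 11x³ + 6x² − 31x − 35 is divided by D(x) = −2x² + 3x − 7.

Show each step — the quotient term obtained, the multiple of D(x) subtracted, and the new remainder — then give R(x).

R(x) = 6x − 7

Step 1: lead(14x⁶ − 21x⁵ + 47x⁴ − 11x³ + 6x² − 31x − 35) ÷ lead(D) = 14x⁶ ÷ −2x² = −7x⁴. Subtract (−7x⁴)·D = 14x⁶ − 21x⁵ + 49x⁴. Remainder: −2x⁴ − 11x³ + 6x² − 31x − 35.
Step 2: lead(−2x⁴ − 11x³ + 6x² − 31x − 35) ÷ lead(D) = −2x⁴ ÷ −2x² = x². Subtract (x²)·D = −2x⁴ + 3x³ − 7x². Remainder: −14x³ + 13x² − 31x − 35.
Step 3: lead(−14x³ + 13x² − 31x − 35) ÷ lead(D) = −14x³ ÷ −2x² = 7x. Subtract (7x)·D = −14x³ + 21x² − 49x. Remainder: −8x² + 18x − 35.
Step 4: lead(−8x² + 18x − 35) ÷ lead(D) = −8x² ÷ −2x² = 4. Subtract (4)·D = −8x² + 12x − 28. Remainder: 6x − 7.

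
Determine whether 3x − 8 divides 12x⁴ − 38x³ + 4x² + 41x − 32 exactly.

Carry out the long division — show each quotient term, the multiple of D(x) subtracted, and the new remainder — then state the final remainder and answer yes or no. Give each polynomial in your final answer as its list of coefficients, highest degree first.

R = [-8], so D(x) is not a factor of P(x). no

Step 1: lead(12x⁴ − 38x³ + 4x² + 41x − 32) ÷ lead(D) = 12x⁴ ÷ 3x = 4x³. Subtract (4x³)·D = 12x⁴ − 32x³. Remainder: −6x³ + 4x² + 41x − 32.
Step 2: lead(−6x³ + 4x² + 41x − 32) ÷ lead(D) = −6x³ ÷ 3x = −2x². Subtract (−2x²)·D = −6x³ + 16x². Remainder: −12x² + 41x − 32.
Step 3: lead(−12x² + 41x − 32) ÷ lead(D) = −12x² ÷ 3x = −4x. Subtract (−4x)·D = −12x² + 32x. Remainder: 9x − 32.
Step 4: lead(9x − 32) ÷ lead(D) = 9x ÷ 3x = 3. Subtract (3)·D = 9x − 24. Remainder: −8.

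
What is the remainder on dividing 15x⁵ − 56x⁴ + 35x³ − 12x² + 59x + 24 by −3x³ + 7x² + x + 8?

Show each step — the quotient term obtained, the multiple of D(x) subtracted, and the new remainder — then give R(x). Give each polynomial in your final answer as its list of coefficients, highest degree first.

Step 1: lead(15x⁵ − 56x⁴ + 35x³ − 12x² + 59x + 24) ÷ lead(D) = 15x⁵ ÷ −3x³ = −5x². Subtract (−5x²)·D = 15x⁵ − 35x⁴ − 5x³ − 40x². Remainder: −21x⁴ + 40x³ + 28x² + 59x + 24.
Step 2: lead(−21x⁴ + 40x³ + 28x² + 59x + 24) ÷ lead(D) = −21x⁴ ÷ −3x³ = 7x. Subtract (7x)·D = −21x⁴ + 49x³ + 7x² + 56x. Remainder: −9x³ + 21x² + 3x + 24.
Step 3: lead(−9x³ + 21x² + 3x + 24) ÷ lead(D) = −9x³ ÷ −3x³ = 3. Subtract (3)·D = −9x³ + 21x² + 3x + 24. Remainder: 0.

R = [0]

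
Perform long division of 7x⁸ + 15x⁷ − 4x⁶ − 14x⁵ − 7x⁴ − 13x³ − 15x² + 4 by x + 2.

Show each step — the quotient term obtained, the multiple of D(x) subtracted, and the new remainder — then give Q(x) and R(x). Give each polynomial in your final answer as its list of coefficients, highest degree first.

Step 1: lead(7x⁸ + 15x⁷ − 4x⁶ − 14x⁵ − 7x⁴ − 13x³ − 15x² + 4) ÷ lead(D) = 7x⁸ ÷ x = 7x⁷. Subtract (7x⁷)·D = 7x⁸ + 14x⁷. Remainder: x⁷ − 4x⁶ − 14x⁵ − 7x⁴ − 13x³ − 15x² + 4.
Step 2: lead(x⁷ − 4x⁶ − 14x⁵ − 7x⁴ − 13x³ − 15x² + 4) ÷ lead(D) = x⁷ ÷ x = x⁶. Subtract (x⁶)·D = x⁷ + 2x⁶. Remainder: −6x⁶ − 14x⁵ − 7x⁴ − 13x³ − 15x² + 4.
Step 3: lead(−6x⁶ − 14x⁵ − 7x⁴ − 13x³ − 15x² + 4) ÷ lead(D) = −6x⁶ ÷ x = −6x⁵. Subtract (−6x⁵)·D = −6x⁶ − 12x⁵. Remainder: −2x⁵ − 7x⁴ − 13x³ − 15x² + 4.
Step 4: lead(−2x⁵ − 7x⁴ − 13x³ − 15x² + 4) ÷ lead(D) = −2x⁵ ÷ x = −2x⁴. Subtract (−2x⁴)·D = −2x⁵ − 4x⁴. Remainder: −3x⁴ − 13x³ − 15x² + 4.
Step 5: lead(−3x⁴ − 13x³ − 15x² + 4) ÷ lead(D) = −3x⁴ ÷ x = −3x³. Subtract (−3x³)·D = −3x⁴ − 6x³. Remainder: −7x³ − 15x² + 4.
Step 6: lead(−7x³ − 15x² + 4) ÷ lead(D) = −7x³ ÷ x = −7x². Subtract (−7x²)·D = −7x³ − 14x². Remainder: −x² + 4.
Step 7: lead(−x² + 4) ÷ lead(D) = −x² ÷ x = −x. Subtract (−x)·D = −x² − 2x. Remainder: 2x + 4.
Step 8: lead(2x + 4) ÷ lead(D) = 2x ÷ x = 2. Subtract (2)·D = 2x + 4. Remainder: 0.

Q = [7, 1, -6, -2, -3, -7, -1, 2]; R = [0]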